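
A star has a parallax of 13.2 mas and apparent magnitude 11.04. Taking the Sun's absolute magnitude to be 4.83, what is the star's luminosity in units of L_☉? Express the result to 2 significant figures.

L/L_☉ ≈ 0.19

d = 1/p = 1000/13.2 mas = 75.76 pc
M = m − 5 log₁₀ d + 5 = 11.04 − 5·1.8794 + 5 = 6.643
M − M_☉ = 6.643 − 4.83 = 1.813
L/L_☉ = 10^(−0.4 × 1.813) = 0.1883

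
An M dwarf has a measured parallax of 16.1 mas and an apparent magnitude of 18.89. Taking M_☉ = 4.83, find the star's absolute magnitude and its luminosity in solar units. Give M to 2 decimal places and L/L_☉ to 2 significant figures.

M ≈ 14.92; L/L_☉ ≈ 9.2×10^-5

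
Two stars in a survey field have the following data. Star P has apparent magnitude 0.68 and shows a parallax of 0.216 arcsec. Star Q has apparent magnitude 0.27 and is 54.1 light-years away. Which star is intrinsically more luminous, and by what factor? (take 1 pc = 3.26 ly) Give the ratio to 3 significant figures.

Star Q is more luminous, by a factor of 18.7.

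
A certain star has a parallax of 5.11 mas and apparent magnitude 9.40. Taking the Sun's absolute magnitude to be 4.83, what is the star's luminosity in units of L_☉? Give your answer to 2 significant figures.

L/L_☉ ≈ 5.7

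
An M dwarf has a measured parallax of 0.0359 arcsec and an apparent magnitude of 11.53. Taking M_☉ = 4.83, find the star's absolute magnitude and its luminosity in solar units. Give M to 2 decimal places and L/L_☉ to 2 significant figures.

d = 1/p = 1/0.0359″ = 27.86 pc
M = m − 5 log₁₀ d + 5 = 11.53 − 5·1.4449 + 5 = 9.305
M − M_☉ = 9.305 − 4.83 = 4.475
L/L_☉ = 10^(−0.4 × 4.475) = 0.01621

M ≈ 9.31; L/L_☉ ≈ 0.016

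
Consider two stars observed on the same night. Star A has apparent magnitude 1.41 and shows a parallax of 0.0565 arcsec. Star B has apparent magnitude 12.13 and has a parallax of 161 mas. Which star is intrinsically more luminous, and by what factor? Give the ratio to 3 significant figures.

Star A is more luminous, by a factor of 158000.

Star A: d = 1/p = 1/0.0565″ = 17.70 pc
Star A: M = m − 5 log₁₀ d + 5 = 1.41 − 5·1.2480 + 5 = 0.170
Star B: p = 161 mas = 0.161″ → d = 1/p = 6.211 pc
Star B: M = m − 5 log₁₀ d + 5 = 12.13 − 5·0.7932 + 5 = 13.164
ΔM = M_A − M_B = 0.170 − (13.164) = -12.994; smaller M is more luminous → Star A.
L ratio = 10^(0.4 |ΔM|) = 10^5.198 = 157600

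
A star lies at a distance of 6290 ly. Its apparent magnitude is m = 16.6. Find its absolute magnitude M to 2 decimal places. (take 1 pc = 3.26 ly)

d = 6290 ly / 3.26 = 1929 pc
5 log₁₀(d/10 pc) = 5 log₁₀(1929) − 5 = 11.427
M = m − 5 log₁₀(d/10) = 16.6 − 11.427 = 5.173

M ≈ 5.17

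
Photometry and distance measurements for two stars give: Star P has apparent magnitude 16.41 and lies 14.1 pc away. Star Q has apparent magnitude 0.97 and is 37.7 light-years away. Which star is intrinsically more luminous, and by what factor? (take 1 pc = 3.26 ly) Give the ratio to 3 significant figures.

Star P: M = m − 5 log₁₀ d + 5 = 16.41 − 5·1.1492 + 5 = 15.664
Star Q: d = 37.7 ly / 3.26 = 11.56 pc
Star Q: M = m − 5 log₁₀ d + 5 = 0.97 − 5·1.0631 + 5 = 0.654
ΔM = M_P − M_Q = 15.664 − (0.654) = 15.010; smaller M is more luminous → Star Q.
L ratio = 10^(0.4 |ΔM|) = 10^6.004 = 1.009×10^6

Star Q is more luminous, by a factor of 1.01×10^6.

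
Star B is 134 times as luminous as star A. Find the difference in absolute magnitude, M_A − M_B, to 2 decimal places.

M_A − M_B ≈ 5.32

Pogson: ΔM = −2.5 log₁₀(ratio) = −2.5 log₁₀(134) = −2.5 × 2.1271 = -5.318
Star B is brighter so has the smaller magnitude: M_A − M_B is positive.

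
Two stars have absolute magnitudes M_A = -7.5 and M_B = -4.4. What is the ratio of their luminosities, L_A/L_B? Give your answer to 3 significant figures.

ΔM = M_A − M_B = -3.1
L_A/L_B = 10^(−0.4 ΔM) = 10^1.240 = 17.38

L_A/L_B ≈ 17.4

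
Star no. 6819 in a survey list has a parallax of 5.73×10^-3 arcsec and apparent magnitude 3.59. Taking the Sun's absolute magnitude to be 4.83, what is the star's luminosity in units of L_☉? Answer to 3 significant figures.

d = 1/p = 1/5.73×10^-3″ = 174.5 pc
M = m − 5 log₁₀ d + 5 = 3.59 − 5·2.2418 + 5 = -2.619
M − M_☉ = -2.619 − 4.83 = -7.449
L/L_☉ = 10^(−0.4 × -7.449) = 954.3

L/L_☉ ≈ 954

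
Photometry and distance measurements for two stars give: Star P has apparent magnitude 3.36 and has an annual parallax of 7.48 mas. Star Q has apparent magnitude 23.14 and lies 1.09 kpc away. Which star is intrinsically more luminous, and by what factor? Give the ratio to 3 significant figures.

Star P: p = 7.48 mas = 7.48×10^-3″ → d = 1/p = 133.7 pc
Star P: M = m − 5 log₁₀ d + 5 = 3.36 − 5·2.1261 + 5 = -2.270
Star Q: d = 1.09 kpc = 1090 pc
Star Q: M = m − 5 log₁₀ d + 5 = 23.14 − 5·3.0374 + 5 = 12.953
ΔM = M_P − M_Q = -2.270 − (12.953) = -15.223; smaller M is more luminous → Star P.
L ratio = 10^(0.4 |ΔM|) = 10^6.089 = 1.228×10^6

Star P is more luminous, by a factor of 1.23×10^6.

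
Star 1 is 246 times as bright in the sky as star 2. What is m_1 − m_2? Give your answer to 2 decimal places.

Pogson: Δm = −2.5 log₁₀(ratio) = −2.5 log₁₀(246) = −2.5 × 2.3909 = -5.977
Star 1 is brighter, so it has the smaller magnitude: the difference is negative.

m_1 − m_2 ≈ -5.98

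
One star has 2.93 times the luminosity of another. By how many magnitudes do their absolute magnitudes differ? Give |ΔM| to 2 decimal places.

|ΔM| ≈ 1.17

Pogson: ΔM = −2.5 log₁₀(ratio) = −2.5 log₁₀(2.93) = −2.5 × 0.4669 = -1.167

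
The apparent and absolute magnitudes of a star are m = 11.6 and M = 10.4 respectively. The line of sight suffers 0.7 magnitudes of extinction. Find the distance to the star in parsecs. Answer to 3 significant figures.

d ≈ 12.6 pc

m − M = 5 log₁₀(d/10 pc) + A  ⇒  11.6 − (10.4) − 0.7 = 5 log₁₀(d/10)
0.500 = 5 log₁₀(d/10)
log₁₀ d = (m − M − A)/5 + 1 = 1.1000
d = 10^1.1000 = 12.59 pc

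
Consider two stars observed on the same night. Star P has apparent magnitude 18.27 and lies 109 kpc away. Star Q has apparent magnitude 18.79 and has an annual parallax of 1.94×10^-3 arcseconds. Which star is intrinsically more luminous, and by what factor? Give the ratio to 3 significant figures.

Star P is more luminous, by a factor of 72200.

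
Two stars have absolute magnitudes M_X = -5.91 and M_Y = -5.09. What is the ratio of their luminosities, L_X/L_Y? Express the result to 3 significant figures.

ΔM = M_X − M_Y = -0.82
L_X/L_Y = 10^(−0.4 ΔM) = 10^0.328 = 2.128

L_X/L_Y ≈ 2.13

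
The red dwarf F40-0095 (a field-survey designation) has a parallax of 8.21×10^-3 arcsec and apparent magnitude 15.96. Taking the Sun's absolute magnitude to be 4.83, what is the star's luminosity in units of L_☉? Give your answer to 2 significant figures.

d = 1/p = 1/8.21×10^-3″ = 121.8 pc
M = m − 5 log₁₀ d + 5 = 15.96 − 5·2.0857 + 5 = 10.532
M − M_☉ = 10.532 − 4.83 = 5.702
L/L_☉ = 10^(−0.4 × 5.702) = 5.240×10^-3

L/L_☉ ≈ 5.2×10^-3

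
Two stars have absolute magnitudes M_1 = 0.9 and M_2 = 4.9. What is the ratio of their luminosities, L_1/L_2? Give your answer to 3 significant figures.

L_1/L_2 ≈ 39.8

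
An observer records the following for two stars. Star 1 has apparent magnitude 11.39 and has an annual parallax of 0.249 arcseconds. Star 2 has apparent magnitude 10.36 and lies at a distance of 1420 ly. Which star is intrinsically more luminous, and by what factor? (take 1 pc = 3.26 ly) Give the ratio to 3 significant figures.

Star 1: d = 1/p = 1/0.249″ = 4.016 pc
Star 1: M = m − 5 log₁₀ d + 5 = 11.39 − 5·0.6038 + 5 = 13.371
Star 2: d = 1420 ly / 3.26 = 435.6 pc
Star 2: M = m − 5 log₁₀ d + 5 = 10.36 − 5·2.6391 + 5 = 2.165
ΔM = M_1 − M_2 = 13.371 − (2.165) = 11.206; smaller M is more luminous → Star 2.
L ratio = 10^(0.4 |ΔM|) = 10^4.483 = 30380

Star 2 is more luminous, by a factor of 30400.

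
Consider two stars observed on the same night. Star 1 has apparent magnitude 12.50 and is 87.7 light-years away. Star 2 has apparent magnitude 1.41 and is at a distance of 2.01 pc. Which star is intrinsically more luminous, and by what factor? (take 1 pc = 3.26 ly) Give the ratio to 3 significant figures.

Star 2 is more luminous, by a factor of 152.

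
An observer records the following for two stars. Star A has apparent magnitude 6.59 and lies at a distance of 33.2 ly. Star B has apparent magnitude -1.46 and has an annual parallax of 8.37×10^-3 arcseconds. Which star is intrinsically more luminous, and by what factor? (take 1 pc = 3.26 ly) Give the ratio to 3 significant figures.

Star A: d = 33.2 ly / 3.26 = 10.18 pc
Star A: M = m − 5 log₁₀ d + 5 = 6.59 − 5·1.0079 + 5 = 6.550
Star B: d = 1/p = 1/8.37×10^-3″ = 119.5 pc
Star B: M = m − 5 log₁₀ d + 5 = -1.46 − 5·2.0773 + 5 = -6.846
ΔM = M_A − M_B = 6.550 − (-6.846) = 13.397; smaller M is more luminous → Star B.
L ratio = 10^(0.4 |ΔM|) = 10^5.359 = 228400

Star B is more luminous, by a factor of 228000.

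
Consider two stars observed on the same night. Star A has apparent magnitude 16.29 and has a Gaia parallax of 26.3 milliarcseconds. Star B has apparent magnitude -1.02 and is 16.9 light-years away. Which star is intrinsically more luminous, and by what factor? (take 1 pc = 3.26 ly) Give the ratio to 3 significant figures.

Star A: p = 26.3 mas = 0.0263″ → d = 1/p = 38.02 pc
Star A: M = m − 5 log₁₀ d + 5 = 16.29 − 5·1.5800 + 5 = 13.390
Star B: d = 16.9 ly / 3.26 = 5.184 pc
Star B: M = m − 5 log₁₀ d + 5 = -1.02 − 5·0.7147 + 5 = 0.407
ΔM = M_A − M_B = 13.390 − (0.407) = 12.983; smaller M is more luminous → Star B.
L ratio = 10^(0.4 |ΔM|) = 10^5.193 = 156000

Star B is more luminous, by a factor of 156000.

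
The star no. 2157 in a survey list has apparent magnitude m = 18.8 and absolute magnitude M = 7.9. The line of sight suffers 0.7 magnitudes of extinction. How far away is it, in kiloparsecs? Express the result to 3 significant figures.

m − M = 5 log₁₀(d/10 pc) + A  ⇒  18.8 − (7.9) − 0.7 = 5 log₁₀(d/10)
10.200 = 5 log₁₀(d/10)
log₁₀ d = (m − M − A)/5 + 1 = 3.0400
d = 10^3.0400 = 1096 pc
= 1.096 kpc

d ≈ 1.10 kpc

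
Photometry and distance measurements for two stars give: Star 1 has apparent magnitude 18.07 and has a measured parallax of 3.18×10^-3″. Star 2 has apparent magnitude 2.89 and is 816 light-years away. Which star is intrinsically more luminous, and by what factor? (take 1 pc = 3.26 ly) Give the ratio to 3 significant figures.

Star 1: d = 1/p = 1/3.18×10^-3″ = 314.5 pc
Star 1: M = m − 5 log₁₀ d + 5 = 18.07 − 5·2.4976 + 5 = 10.582
Star 2: d = 816 ly / 3.26 = 250.3 pc
Star 2: M = m − 5 log₁₀ d + 5 = 2.89 − 5·2.3985 + 5 = -4.102
ΔM = M_1 − M_2 = 10.582 − (-4.102) = 14.684; smaller M is more luminous → Star 2.
L ratio = 10^(0.4 |ΔM|) = 10^5.874 = 747800

Star 2 is more luminous, by a factor of 748000.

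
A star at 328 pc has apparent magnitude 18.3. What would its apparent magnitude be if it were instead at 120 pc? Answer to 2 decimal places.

Flux ∝ 1/d², so Δm = 5 log₁₀(d₂/d₁) = 5 log₁₀(120/328) = -2.183
m₂ = m₁ + Δm = 18.3 + (-2.183) = 16.117

m ≈ 16.12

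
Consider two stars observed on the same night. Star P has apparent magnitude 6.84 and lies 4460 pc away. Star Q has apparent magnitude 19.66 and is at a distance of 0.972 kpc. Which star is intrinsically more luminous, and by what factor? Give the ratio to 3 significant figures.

Star P is more luminous, by a factor of 2.83×10^6.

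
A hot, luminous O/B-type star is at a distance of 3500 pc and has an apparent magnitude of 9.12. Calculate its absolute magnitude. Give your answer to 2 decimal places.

M ≈ -3.60

5 log₁₀(d/10 pc) = 5 log₁₀(3500) − 5 = 12.720
M = m − 5 log₁₀(d/10) = 9.12 − 12.720 = -3.600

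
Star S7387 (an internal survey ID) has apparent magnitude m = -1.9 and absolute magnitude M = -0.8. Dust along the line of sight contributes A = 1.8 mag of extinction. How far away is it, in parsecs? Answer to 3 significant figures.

d ≈ 2.63 pc

m − M = 5 log₁₀(d/10 pc) + A  ⇒  -1.9 − (-0.8) − 1.8 = 5 log₁₀(d/10)
-2.900 = 5 log₁₀(d/10)
log₁₀ d = (m − M − A)/5 + 1 = 0.4200
d = 10^0.4200 = 2.630 pc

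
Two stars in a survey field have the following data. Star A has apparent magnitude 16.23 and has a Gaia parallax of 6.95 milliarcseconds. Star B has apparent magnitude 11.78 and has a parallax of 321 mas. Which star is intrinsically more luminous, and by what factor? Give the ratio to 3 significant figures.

Star A: p = 6.95 mas = 6.95×10^-3″ → d = 1/p = 143.9 pc
Star A: M = m − 5 log₁₀ d + 5 = 16.23 − 5·2.1580 + 5 = 10.440
Star B: p = 321 mas = 0.321″ → d = 1/p = 3.115 pc
Star B: M = m − 5 log₁₀ d + 5 = 11.78 − 5·0.4935 + 5 = 14.313
ΔM = M_A − M_B = 10.440 − (14.313) = -3.873; smaller M is more luminous → Star A.
L ratio = 10^(0.4 |ΔM|) = 10^1.549 = 35.40

Star A is more luminous, by a factor of 35.4.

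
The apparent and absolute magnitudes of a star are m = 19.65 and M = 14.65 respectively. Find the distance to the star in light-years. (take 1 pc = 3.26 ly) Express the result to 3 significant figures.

d ≈ 326 ly

μ = m − M = 5.000
m − M = 5 log₁₀ d − 5
log₁₀ d = (m − M)/5 + 1 = 2.0000
d = 10^2.0000 = 100.0 pc
= 326.0 ly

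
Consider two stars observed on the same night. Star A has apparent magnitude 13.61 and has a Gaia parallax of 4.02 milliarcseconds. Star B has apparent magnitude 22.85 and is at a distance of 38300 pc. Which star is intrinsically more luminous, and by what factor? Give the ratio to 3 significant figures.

Star A: p = 4.02 mas = 4.02×10^-3″ → d = 1/p = 248.8 pc
Star A: M = m − 5 log₁₀ d + 5 = 13.61 − 5·2.3958 + 5 = 6.631
Star B: M = m − 5 log₁₀ d + 5 = 22.85 − 5·4.5832 + 5 = 4.934
ΔM = M_A − M_B = 6.631 − (4.934) = 1.697; smaller M is more luminous → Star B.
L ratio = 10^(0.4 |ΔM|) = 10^0.679 = 4.774

Star B is more luminous, by a factor of 4.77.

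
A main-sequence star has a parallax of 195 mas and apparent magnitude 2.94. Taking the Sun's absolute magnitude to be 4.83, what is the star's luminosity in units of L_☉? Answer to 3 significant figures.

L/L_☉ ≈ 1.50

d = 1/p = 1000/195 mas = 5.128 pc
M = m − 5 log₁₀ d + 5 = 2.94 − 5·0.7100 + 5 = 4.390
M − M_☉ = 4.390 − 4.83 = -0.440
L/L_☉ = 10^(−0.4 × -0.440) = 1.499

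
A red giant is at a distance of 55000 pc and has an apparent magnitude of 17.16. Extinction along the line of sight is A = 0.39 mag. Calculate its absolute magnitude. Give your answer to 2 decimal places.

M ≈ -1.93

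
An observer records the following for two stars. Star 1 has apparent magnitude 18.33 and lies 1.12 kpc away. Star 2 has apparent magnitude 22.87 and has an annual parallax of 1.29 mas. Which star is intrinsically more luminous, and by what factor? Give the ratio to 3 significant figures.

Star 1 is more luminous, by a factor of 137.

Star 1: d = 1.12 kpc = 1120 pc
Star 1: M = m − 5 log₁₀ d + 5 = 18.33 − 5·3.0492 + 5 = 8.084
Star 2: p = 1.29 mas = 1.29×10^-3″ → d = 1/p = 775.2 pc
Star 2: M = m − 5 log₁₀ d + 5 = 22.87 − 5·2.8894 + 5 = 13.423
ΔM = M_1 − M_2 = 8.084 − (13.423) = -5.339; smaller M is more luminous → Star 1.
L ratio = 10^(0.4 |ΔM|) = 10^2.136 = 136.7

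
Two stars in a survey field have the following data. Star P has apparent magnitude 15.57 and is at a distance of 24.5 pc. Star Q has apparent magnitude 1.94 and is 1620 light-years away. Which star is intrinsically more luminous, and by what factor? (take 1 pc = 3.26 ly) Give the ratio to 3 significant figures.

Star P: M = m − 5 log₁₀ d + 5 = 15.57 − 5·1.3892 + 5 = 13.624
Star Q: d = 1620 ly / 3.26 = 496.9 pc
Star Q: M = m − 5 log₁₀ d + 5 = 1.94 − 5·2.6963 + 5 = -6.541
ΔM = M_P − M_Q = 13.624 − (-6.541) = 20.166; smaller M is more luminous → Star Q.
L ratio = 10^(0.4 |ΔM|) = 10^8.066 = 1.165×10^8

Star Q is more luminous, by a factor of 1.16×10^8.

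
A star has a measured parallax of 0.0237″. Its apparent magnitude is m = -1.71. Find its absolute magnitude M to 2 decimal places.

M ≈ -4.84

d = 1/p = 1/0.0237″ = 42.19 pc
5 log₁₀(d/10 pc) = 5 log₁₀(42.19) − 5 = 3.126
M = m − 5 log₁₀(d/10) = -1.71 − 3.126 = -4.836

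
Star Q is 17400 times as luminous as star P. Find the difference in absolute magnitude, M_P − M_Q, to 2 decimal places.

M_P − M_Q ≈ 10.60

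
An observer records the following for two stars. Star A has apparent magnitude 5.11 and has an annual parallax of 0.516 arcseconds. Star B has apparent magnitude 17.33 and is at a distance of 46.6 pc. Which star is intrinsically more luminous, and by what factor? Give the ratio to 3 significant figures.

Star A is more luminous, by a factor of 134.

Star A: d = 1/p = 1/0.516″ = 1.938 pc
Star A: M = m − 5 log₁₀ d + 5 = 5.11 − 5·0.2874 + 5 = 8.673
Star B: M = m − 5 log₁₀ d + 5 = 17.33 − 5·1.6684 + 5 = 13.988
ΔM = M_A − M_B = 8.673 − (13.988) = -5.315; smaller M is more luminous → Star A.
L ratio = 10^(0.4 |ΔM|) = 10^2.126 = 133.6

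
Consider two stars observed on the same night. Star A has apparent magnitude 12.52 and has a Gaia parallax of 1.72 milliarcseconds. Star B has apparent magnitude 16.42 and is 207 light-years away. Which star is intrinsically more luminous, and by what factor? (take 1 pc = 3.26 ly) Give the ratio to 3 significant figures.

Star A: p = 1.72 mas = 1.72×10^-3″ → d = 1/p = 581.4 pc
Star A: M = m − 5 log₁₀ d + 5 = 12.52 − 5·2.7645 + 5 = 3.698
Star B: d = 207 ly / 3.26 = 63.50 pc
Star B: M = m − 5 log₁₀ d + 5 = 16.42 − 5·1.8028 + 5 = 12.406
ΔM = M_A − M_B = 3.698 − (12.406) = -8.709; smaller M is more luminous → Star A.
L ratio = 10^(0.4 |ΔM|) = 10^3.483 = 3044

Star A is more luminous, by a factor of 3040.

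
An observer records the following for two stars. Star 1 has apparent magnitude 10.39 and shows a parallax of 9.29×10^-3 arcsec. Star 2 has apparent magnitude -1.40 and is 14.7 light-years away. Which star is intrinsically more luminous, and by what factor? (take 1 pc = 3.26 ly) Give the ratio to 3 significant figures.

Star 2 is more luminous, by a factor of 91.2.

Star 1: d = 1/p = 1/9.29×10^-3″ = 107.6 pc
Star 1: M = m − 5 log₁₀ d + 5 = 10.39 − 5·2.0320 + 5 = 5.230
Star 2: d = 14.7 ly / 3.26 = 4.509 pc
Star 2: M = m − 5 log₁₀ d + 5 = -1.40 − 5·0.6541 + 5 = 0.330
ΔM = M_1 − M_2 = 5.230 − (0.330) = 4.901; smaller M is more luminous → Star 2.
L ratio = 10^(0.4 |ΔM|) = 10^1.960 = 91.25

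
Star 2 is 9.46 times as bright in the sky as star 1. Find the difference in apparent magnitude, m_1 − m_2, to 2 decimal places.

Pogson: Δm = −2.5 log₁₀(ratio) = −2.5 log₁₀(9.46) = −2.5 × 0.9759 = -2.440
Star 2 is brighter so has the smaller magnitude: m_1 − m_2 is positive.

m_1 − m_2 ≈ 2.44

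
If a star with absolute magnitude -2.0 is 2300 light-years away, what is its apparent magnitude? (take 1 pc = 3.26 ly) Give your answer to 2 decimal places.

d = 2300 ly / 3.26 = 705.5 pc
m = M + 5 log₁₀ d − 5 = -2.0 + 5·2.8485 − 5 = 7.243

m ≈ 7.24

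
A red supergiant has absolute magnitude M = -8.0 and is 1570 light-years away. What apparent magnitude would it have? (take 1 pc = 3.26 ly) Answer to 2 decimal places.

d = 1570 ly / 3.26 = 481.6 pc
m = M + 5 log₁₀ d − 5 = -8.0 + 5·2.6827 − 5 = 0.413

m ≈ 0.41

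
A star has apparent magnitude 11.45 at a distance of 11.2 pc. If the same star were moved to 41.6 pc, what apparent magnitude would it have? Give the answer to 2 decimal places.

m ≈ 14.30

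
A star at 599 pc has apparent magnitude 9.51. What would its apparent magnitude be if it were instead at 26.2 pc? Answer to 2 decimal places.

Flux ∝ 1/d², so Δm = 5 log₁₀(d₂/d₁) = 5 log₁₀(26.2/599) = -6.796
m₂ = m₁ + Δm = 9.51 + (-6.796) = 2.714

m ≈ 2.71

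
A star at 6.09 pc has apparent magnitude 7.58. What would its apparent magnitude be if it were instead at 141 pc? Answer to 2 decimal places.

m ≈ 14.40

Flux ∝ 1/d², so Δm = 5 log₁₀(d₂/d₁) = 5 log₁₀(141/6.09) = 6.823
m₂ = m₁ + Δm = 7.58 + (6.823) = 14.403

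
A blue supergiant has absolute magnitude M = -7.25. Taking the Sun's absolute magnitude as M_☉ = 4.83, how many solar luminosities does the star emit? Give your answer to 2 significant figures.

L/L_☉ ≈ 68000

M − M_☉ = -7.25 − 4.83 = -12.080
L/L_☉ = 10^(−0.4 (M − M_☉)) = 10^4.832 = 67920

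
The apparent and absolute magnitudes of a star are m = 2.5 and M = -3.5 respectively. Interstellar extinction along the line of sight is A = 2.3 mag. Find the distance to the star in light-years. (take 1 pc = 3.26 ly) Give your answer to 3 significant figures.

m − M = 5 log₁₀(d/10 pc) + A  ⇒  2.5 − (-3.5) − 2.3 = 5 log₁₀(d/10)
3.700 = 5 log₁₀(d/10)
log₁₀ d = (m − M − A)/5 + 1 = 1.7400
d = 10^1.7400 = 54.95 pc
= 179.2 ly

d ≈ 179 ly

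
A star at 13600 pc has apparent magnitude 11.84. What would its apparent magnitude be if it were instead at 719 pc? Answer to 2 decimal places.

Flux ∝ 1/d², so Δm = 5 log₁₀(d₂/d₁) = 5 log₁₀(719/13600) = -6.384
m₂ = m₁ + Δm = 11.84 + (-6.384) = 5.456

m ≈ 5.46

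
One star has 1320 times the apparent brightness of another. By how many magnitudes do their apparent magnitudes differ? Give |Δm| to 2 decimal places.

Pogson: Δm = −2.5 log₁₀(ratio) = −2.5 log₁₀(1320) = −2.5 × 3.1206 = -7.801

|Δm| ≈ 7.80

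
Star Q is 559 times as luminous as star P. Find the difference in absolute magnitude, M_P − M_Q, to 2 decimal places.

M_P − M_Q ≈ 6.87

Pogson: ΔM = −2.5 log₁₀(ratio) = −2.5 log₁₀(559) = −2.5 × 2.7474 = -6.869
Star Q is brighter so has the smaller magnitude: M_P − M_Q is positive.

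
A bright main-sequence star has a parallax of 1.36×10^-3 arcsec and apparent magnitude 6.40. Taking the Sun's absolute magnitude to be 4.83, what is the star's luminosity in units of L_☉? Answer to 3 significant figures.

d = 1/p = 1/1.36×10^-3″ = 735.3 pc
M = m − 5 log₁₀ d + 5 = 6.40 − 5·2.8665 + 5 = -2.932
M − M_☉ = -2.932 − 4.83 = -7.762
L/L_☉ = 10^(−0.4 × -7.762) = 1273

L/L_☉ ≈ 1270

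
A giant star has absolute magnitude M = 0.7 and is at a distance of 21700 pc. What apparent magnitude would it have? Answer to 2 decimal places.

m ≈ 17.38

m = M + 5 log₁₀ d − 5 = 0.7 + 5·4.3365 − 5 = 17.382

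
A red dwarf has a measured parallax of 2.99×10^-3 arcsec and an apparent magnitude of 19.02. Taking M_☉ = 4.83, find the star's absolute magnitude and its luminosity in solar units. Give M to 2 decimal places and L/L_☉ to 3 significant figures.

M ≈ 11.40; L/L_☉ ≈ 2.36×10^-3

d = 1/p = 1/2.99×10^-3″ = 334.4 pc
M = m − 5 log₁₀ d + 5 = 19.02 − 5·2.5243 + 5 = 11.398
M − M_☉ = 11.398 − 4.83 = 6.568
L/L_☉ = 10^(−0.4 × 6.568) = 2.359×10^-3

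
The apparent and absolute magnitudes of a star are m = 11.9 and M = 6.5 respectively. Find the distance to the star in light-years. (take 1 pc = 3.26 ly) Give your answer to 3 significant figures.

d ≈ 392 ly

Distance modulus: m − M = 11.9 − (6.5) = 5.400
m − M = 5 log₁₀ d − 5
log₁₀ d = (m − M)/5 + 1 = 2.0800
d = 10^2.0800 = 120.2 pc
= 391.9 ly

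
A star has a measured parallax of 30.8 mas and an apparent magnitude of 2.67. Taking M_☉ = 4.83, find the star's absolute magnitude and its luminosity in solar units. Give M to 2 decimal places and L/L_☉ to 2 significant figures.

M ≈ 0.11; L/L_☉ ≈ 77

d = 1/p = 1000/30.8 mas = 32.47 pc
M = m − 5 log₁₀ d + 5 = 2.67 − 5·1.5114 + 5 = 0.113
M − M_☉ = 0.113 − 4.83 = -4.717
L/L_☉ = 10^(−0.4 × -4.717) = 77.07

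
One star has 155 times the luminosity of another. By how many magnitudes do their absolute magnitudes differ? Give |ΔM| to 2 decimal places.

|ΔM| ≈ 5.48

Pogson: ΔM = −2.5 log₁₀(ratio) = −2.5 log₁₀(155) = −2.5 × 2.1903 = -5.476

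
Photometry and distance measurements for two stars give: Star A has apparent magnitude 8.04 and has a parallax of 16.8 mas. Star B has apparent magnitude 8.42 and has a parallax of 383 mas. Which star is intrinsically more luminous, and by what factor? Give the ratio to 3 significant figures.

Star A is more luminous, by a factor of 738.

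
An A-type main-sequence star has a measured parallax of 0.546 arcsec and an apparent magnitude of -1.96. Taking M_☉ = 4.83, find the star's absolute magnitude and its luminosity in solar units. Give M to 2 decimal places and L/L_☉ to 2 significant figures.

M ≈ 1.73; L/L_☉ ≈ 17

d = 1/p = 1/0.546″ = 1.832 pc
M = m − 5 log₁₀ d + 5 = -1.96 − 5·0.2628 + 5 = 1.726
M − M_☉ = 1.726 − 4.83 = -3.104
L/L_☉ = 10^(−0.4 × -3.104) = 17.44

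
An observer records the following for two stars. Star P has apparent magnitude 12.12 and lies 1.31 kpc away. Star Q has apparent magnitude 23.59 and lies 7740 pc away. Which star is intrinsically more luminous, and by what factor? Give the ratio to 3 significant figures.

Star P is more luminous, by a factor of 1110.

Star P: d = 1.31 kpc = 1310 pc
Star P: M = m − 5 log₁₀ d + 5 = 12.12 − 5·3.1173 + 5 = 1.534
Star Q: M = m − 5 log₁₀ d + 5 = 23.59 − 5·3.8887 + 5 = 9.146
ΔM = M_P − M_Q = 1.534 − (9.146) = -7.613; smaller M is more luminous → Star P.
L ratio = 10^(0.4 |ΔM|) = 10^3.045 = 1109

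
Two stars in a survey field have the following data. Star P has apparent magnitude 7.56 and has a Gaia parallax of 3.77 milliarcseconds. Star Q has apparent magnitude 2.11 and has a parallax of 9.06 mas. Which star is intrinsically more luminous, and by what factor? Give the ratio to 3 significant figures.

Star Q is more luminous, by a factor of 26.2.

Star P: p = 3.77 mas = 3.77×10^-3″ → d = 1/p = 265.3 pc
Star P: M = m − 5 log₁₀ d + 5 = 7.56 − 5·2.4237 + 5 = 0.442
Star Q: p = 9.06 mas = 9.06×10^-3″ → d = 1/p = 110.4 pc
Star Q: M = m − 5 log₁₀ d + 5 = 2.11 − 5·2.0429 + 5 = -3.104
ΔM = M_P − M_Q = 0.442 − (-3.104) = 3.546; smaller M is more luminous → Star Q.
L ratio = 10^(0.4 |ΔM|) = 10^1.418 = 26.21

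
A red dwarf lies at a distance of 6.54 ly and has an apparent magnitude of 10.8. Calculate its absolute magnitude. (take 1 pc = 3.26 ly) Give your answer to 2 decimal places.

d = 6.54 ly / 3.26 = 2.006 pc
5 log₁₀(d/10 pc) = 5 log₁₀(2.006) − 5 = -3.488
M = m − 5 log₁₀(d/10) = 10.8 + 3.488 = 14.288

M ≈ 14.29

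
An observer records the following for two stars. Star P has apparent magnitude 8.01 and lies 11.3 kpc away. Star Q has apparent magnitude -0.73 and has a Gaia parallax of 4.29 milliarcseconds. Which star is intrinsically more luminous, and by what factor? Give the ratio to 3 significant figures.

Star P: d = 11.3 kpc = 11300 pc
Star P: M = m − 5 log₁₀ d + 5 = 8.01 − 5·4.0531 + 5 = -7.255
Star Q: p = 4.29 mas = 4.29×10^-3″ → d = 1/p = 233.1 pc
Star Q: M = m − 5 log₁₀ d + 5 = -0.73 − 5·2.3675 + 5 = -7.568
ΔM = M_P − M_Q = -7.255 − (-7.568) = 0.312; smaller M is more luminous → Star Q.
L ratio = 10^(0.4 |ΔM|) = 10^0.125 = 1.333

Star Q is more luminous, by a factor of 1.33.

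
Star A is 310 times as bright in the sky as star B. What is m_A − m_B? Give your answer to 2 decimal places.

m_A − m_B ≈ -6.23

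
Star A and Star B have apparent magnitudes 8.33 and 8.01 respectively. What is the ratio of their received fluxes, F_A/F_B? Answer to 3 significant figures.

F_A/F_B ≈ 0.745

Δm = 8.33 − (8.01) = 0.32
Flux ratio = 10^(−0.4 Δm) = 10^(−0.4 × 0.32) = 10^-0.128 = 0.7447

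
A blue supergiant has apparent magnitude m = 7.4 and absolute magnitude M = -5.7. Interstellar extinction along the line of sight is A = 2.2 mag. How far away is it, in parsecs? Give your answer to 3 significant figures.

m − M = 5 log₁₀(d/10 pc) + A  ⇒  7.4 − (-5.7) − 2.2 = 5 log₁₀(d/10)
10.900 = 5 log₁₀(d/10)
log₁₀ d = (m − M − A)/5 + 1 = 3.1800
d = 10^3.1800 = 1514 pc

d ≈ 1510 pc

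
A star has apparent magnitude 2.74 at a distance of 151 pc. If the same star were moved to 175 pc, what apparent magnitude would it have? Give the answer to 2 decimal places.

m ≈ 3.06

Flux ∝ 1/d², so Δm = 5 log₁₀(d₂/d₁) = 5 log₁₀(175/151) = 0.320
m₂ = m₁ + Δm = 2.74 + (0.320) = 3.060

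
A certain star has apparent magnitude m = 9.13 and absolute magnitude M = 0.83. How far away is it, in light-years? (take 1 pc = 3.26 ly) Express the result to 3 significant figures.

d ≈ 1490 ly

μ = m − M = 8.300
m − M = 5 log₁₀ d − 5
log₁₀ d = (m − M)/5 + 1 = 2.6600
d = 10^2.6600 = 457.1 pc
= 1490 ly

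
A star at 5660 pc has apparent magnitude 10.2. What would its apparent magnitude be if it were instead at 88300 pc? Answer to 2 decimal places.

m ≈ 16.17

Flux ∝ 1/d², so Δm = 5 log₁₀(d₂/d₁) = 5 log₁₀(88300/5660) = 5.966
m₂ = m₁ + Δm = 10.2 + (5.966) = 16.166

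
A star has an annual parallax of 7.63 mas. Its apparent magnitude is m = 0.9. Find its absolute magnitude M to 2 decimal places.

p = 7.63 mas = 7.63×10^-3″ → d = 1/p = 131.1 pc
5 log₁₀(d/10 pc) = 5 log₁₀(131.1) − 5 = 5.587
M = m − 5 log₁₀(d/10) = 0.9 − 5.587 = -4.687

M ≈ -4.69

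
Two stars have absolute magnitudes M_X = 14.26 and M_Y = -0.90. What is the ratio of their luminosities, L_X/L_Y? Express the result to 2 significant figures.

ΔM = M_X − M_Y = 15.16
L_X/L_Y = 10^(−0.4 ΔM) = 10^-6.064 = 8.630×10^-7

L_X/L_Y ≈ 8.6×10^-7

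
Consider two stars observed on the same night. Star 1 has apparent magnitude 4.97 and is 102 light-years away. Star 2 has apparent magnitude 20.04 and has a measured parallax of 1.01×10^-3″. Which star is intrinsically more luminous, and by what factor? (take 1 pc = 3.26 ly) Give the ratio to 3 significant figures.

Star 1 is more luminous, by a factor of 1070.

Star 1: d = 102 ly / 3.26 = 31.29 pc
Star 1: M = m − 5 log₁₀ d + 5 = 4.97 − 5·1.4954 + 5 = 2.493
Star 2: d = 1/p = 1/1.01×10^-3″ = 990.1 pc
Star 2: M = m − 5 log₁₀ d + 5 = 20.04 − 5·2.9957 + 5 = 10.062
ΔM = M_1 − M_2 = 2.493 − (10.062) = -7.569; smaller M is more luminous → Star 1.
L ratio = 10^(0.4 |ΔM|) = 10^3.027 = 1065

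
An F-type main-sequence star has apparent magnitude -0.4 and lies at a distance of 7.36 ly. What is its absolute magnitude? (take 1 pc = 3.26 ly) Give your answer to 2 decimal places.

d = 7.36 ly / 3.26 = 2.258 pc
5 log₁₀(d/10 pc) = 5 log₁₀(2.258) − 5 = -3.232
M = m − 5 log₁₀(d/10) = -0.4 + 3.232 = 2.832

M ≈ 2.83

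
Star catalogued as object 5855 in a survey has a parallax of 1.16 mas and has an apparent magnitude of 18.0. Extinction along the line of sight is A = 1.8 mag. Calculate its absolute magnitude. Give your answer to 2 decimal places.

p = 1.16 mas = 1.16×10^-3″ → d = 1/p = 862.1 pc
5 log₁₀(d/10 pc) = 5 log₁₀(862.1) − 5 = 9.678
M = m − 5 log₁₀(d/10) − A = 18.0 − 9.678 − 1.8 = 6.522

M ≈ 6.52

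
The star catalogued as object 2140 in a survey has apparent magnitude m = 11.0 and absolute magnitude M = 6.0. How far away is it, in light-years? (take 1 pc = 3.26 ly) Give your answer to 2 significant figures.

Distance modulus: m − M = 11.0 − (6.0) = 5.000
m − M = 5 log₁₀ d − 5
log₁₀ d = (m − M)/5 + 1 = 2.0000
d = 10^2.0000 = 100.0 pc
= 326.0 ly

d ≈ 330 ly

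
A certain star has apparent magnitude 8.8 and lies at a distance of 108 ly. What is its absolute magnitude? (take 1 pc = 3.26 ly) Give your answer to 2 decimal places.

d = 108 ly / 3.26 = 33.13 pc
5 log₁₀(d/10 pc) = 5 log₁₀(33.13) − 5 = 2.601
M = m − 5 log₁₀(d/10) = 8.8 − 2.601 = 6.199

M ≈ 6.20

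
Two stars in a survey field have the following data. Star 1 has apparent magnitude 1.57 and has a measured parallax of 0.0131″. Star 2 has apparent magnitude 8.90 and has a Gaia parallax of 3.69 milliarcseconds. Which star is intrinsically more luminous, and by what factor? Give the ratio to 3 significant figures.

Star 1 is more luminous, by a factor of 67.8.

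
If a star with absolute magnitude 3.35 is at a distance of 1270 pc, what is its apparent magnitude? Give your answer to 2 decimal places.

m = M + 5 log₁₀ d − 5 = 3.35 + 5·3.1038 − 5 = 13.869

m ≈ 13.87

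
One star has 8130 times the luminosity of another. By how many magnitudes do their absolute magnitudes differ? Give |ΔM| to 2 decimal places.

|ΔM| ≈ 9.78

Pogson: ΔM = −2.5 log₁₀(ratio) = −2.5 log₁₀(8130) = −2.5 × 3.9101 = -9.775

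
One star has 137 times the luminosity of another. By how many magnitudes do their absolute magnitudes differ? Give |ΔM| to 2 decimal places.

|ΔM| ≈ 5.34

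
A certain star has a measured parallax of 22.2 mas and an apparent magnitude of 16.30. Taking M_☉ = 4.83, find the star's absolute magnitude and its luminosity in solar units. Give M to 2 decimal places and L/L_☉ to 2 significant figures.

M ≈ 13.03; L/L_☉ ≈ 5.2×10^-4

d = 1/p = 1000/22.2 mas = 45.05 pc
M = m − 5 log₁₀ d + 5 = 16.30 − 5·1.6536 + 5 = 13.032
M − M_☉ = 13.032 − 4.83 = 8.202
L/L_☉ = 10^(−0.4 × 8.202) = 5.240×10^-4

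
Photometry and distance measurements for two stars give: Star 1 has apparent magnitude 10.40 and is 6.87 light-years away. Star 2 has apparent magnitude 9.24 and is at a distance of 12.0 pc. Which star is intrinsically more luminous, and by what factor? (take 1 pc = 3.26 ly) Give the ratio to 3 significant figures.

Star 2 is more luminous, by a factor of 94.4.

Star 1: d = 6.87 ly / 3.26 = 2.107 pc
Star 1: M = m − 5 log₁₀ d + 5 = 10.40 − 5·0.3237 + 5 = 13.781
Star 2: M = m − 5 log₁₀ d + 5 = 9.24 − 5·1.0792 + 5 = 8.844
ΔM = M_1 − M_2 = 13.781 − (8.844) = 4.937; smaller M is more luminous → Star 2.
L ratio = 10^(0.4 |ΔM|) = 10^1.975 = 94.38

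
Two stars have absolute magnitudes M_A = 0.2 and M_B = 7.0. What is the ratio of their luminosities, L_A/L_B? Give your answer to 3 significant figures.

ΔM = M_A − M_B = -6.8
L_A/L_B = 10^(−0.4 ΔM) = 10^2.720 = 524.8

L_A/L_B ≈ 525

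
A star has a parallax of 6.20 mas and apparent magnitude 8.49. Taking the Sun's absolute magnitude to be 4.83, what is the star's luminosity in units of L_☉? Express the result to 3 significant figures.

L/L_☉ ≈ 8.94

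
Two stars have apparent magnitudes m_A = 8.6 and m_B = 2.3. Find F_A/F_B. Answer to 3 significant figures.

F_A/F_B ≈ 3.02×10^-3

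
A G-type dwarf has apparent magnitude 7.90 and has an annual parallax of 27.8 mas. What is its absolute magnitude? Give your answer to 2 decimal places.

p = 27.8 mas = 0.0278″ → d = 1/p = 35.97 pc
5 log₁₀(d/10 pc) = 5 log₁₀(35.97) − 5 = 2.780
M = m − 5 log₁₀(d/10) = 7.90 − 2.780 = 5.120

M ≈ 5.12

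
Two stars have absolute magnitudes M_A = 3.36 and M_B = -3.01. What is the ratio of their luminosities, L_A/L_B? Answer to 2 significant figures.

L_A/L_B ≈ 2.8×10^-3

ΔM = M_A − M_B = 6.37
L_A/L_B = 10^(−0.4 ΔM) = 10^-2.548 = 2.831×10^-3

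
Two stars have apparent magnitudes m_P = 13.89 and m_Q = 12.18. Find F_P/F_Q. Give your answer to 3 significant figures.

Δm = 13.89 − (12.18) = 1.71
Flux ratio = 10^(−0.4 Δm) = 10^(−0.4 × 1.71) = 10^-0.684 = 0.2070

F_P/F_Q ≈ 0.207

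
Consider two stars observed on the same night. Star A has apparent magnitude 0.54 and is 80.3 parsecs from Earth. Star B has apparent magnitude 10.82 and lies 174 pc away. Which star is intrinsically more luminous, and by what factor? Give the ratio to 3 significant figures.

Star A is more luminous, by a factor of 2760.

Star A: M = m − 5 log₁₀ d + 5 = 0.54 − 5·1.9047 + 5 = -3.984
Star B: M = m − 5 log₁₀ d + 5 = 10.82 − 5·2.2405 + 5 = 4.617
ΔM = M_A − M_B = -3.984 − (4.617) = -8.601; smaller M is more luminous → Star A.
L ratio = 10^(0.4 |ΔM|) = 10^3.440 = 2756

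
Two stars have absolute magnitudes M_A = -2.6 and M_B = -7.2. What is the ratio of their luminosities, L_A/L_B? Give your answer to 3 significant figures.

ΔM = M_A − M_B = 4.6
L_A/L_B = 10^(−0.4 ΔM) = 10^-1.840 = 0.01445

L_A/L_B ≈ 0.0145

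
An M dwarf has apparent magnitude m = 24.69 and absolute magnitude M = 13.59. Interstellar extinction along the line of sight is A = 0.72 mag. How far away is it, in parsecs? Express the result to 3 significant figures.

m − M = 5 log₁₀(d/10 pc) + A  ⇒  24.69 − (13.59) − 0.72 = 5 log₁₀(d/10)
10.380 = 5 log₁₀(d/10)
log₁₀ d = (m − M − A)/5 + 1 = 3.0760
d = 10^3.0760 = 1191 pc

d ≈ 1190 pc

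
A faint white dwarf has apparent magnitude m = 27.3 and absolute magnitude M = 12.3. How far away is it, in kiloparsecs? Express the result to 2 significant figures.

Distance modulus: m − M = 27.3 − (12.3) = 15.000
m − M = 5 log₁₀ d − 5
log₁₀ d = (m − M)/5 + 1 = 4.0000
d = 10^4.0000 = 10000 pc
= 10.00 kpc

d ≈ 10 kpc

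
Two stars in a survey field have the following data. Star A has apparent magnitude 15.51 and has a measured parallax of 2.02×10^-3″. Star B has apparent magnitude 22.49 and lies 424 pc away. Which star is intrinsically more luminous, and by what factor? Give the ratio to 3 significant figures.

Star A: d = 1/p = 1/2.02×10^-3″ = 495.0 pc
Star A: M = m − 5 log₁₀ d + 5 = 15.51 − 5·2.6946 + 5 = 7.037
Star B: M = m − 5 log₁₀ d + 5 = 22.49 − 5·2.6274 + 5 = 14.353
ΔM = M_A − M_B = 7.037 − (14.353) = -7.316; smaller M is more luminous → Star A.
L ratio = 10^(0.4 |ΔM|) = 10^2.927 = 844.4

Star A is more luminous, by a factor of 844.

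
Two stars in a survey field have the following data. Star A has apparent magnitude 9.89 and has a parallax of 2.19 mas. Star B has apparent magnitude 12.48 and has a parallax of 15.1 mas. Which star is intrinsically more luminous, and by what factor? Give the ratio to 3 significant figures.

Star A: p = 2.19 mas = 2.19×10^-3″ → d = 1/p = 456.6 pc
Star A: M = m − 5 log₁₀ d + 5 = 9.89 − 5·2.6596 + 5 = 1.592
Star B: p = 15.1 mas = 0.0151″ → d = 1/p = 66.23 pc
Star B: M = m − 5 log₁₀ d + 5 = 12.48 − 5·1.8210 + 5 = 8.375
ΔM = M_A − M_B = 1.592 − (8.375) = -6.783; smaller M is more luminous → Star A.
L ratio = 10^(0.4 |ΔM|) = 10^2.713 = 516.5

Star A is more luminous, by a factor of 516.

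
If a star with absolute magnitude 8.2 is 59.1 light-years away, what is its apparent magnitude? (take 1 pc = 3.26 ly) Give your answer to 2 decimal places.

d = 59.1 ly / 3.26 = 18.13 pc
m = M + 5 log₁₀ d − 5 = 8.2 + 5·1.2584 − 5 = 9.492

m ≈ 9.49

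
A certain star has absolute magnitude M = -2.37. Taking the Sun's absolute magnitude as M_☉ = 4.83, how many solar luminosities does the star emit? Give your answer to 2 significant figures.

L/L_☉ ≈ 760

M − M_☉ = -2.37 − 4.83 = -7.200
L/L_☉ = 10^(−0.4 (M − M_☉)) = 10^2.880 = 758.6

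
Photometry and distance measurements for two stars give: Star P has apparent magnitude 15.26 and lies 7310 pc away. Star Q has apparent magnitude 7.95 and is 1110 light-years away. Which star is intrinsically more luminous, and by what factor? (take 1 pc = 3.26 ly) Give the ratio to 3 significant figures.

Star Q is more luminous, by a factor of 1.82.

Star P: M = m − 5 log₁₀ d + 5 = 15.26 − 5·3.8639 + 5 = 0.940
Star Q: d = 1110 ly / 3.26 = 340.5 pc
Star Q: M = m − 5 log₁₀ d + 5 = 7.95 − 5·2.5321 + 5 = 0.289
ΔM = M_P − M_Q = 0.940 − (0.289) = 0.651; smaller M is more luminous → Star Q.
L ratio = 10^(0.4 |ΔM|) = 10^0.260 = 1.821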